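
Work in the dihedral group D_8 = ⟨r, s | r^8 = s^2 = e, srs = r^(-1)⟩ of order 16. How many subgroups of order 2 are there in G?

9

|G| = 16 and 2 | 16, so subgroups of order 2 are possible by Lagrange.
The subgroups of order 2 are: {e, r^2s}; {e, r^3s}; {e, r^4}; {e, r^4s}; … (9 in all).
So G has 9 subgroups of order 2.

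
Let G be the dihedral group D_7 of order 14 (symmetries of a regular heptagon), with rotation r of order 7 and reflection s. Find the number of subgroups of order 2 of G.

|G| = 14 and 2 | 14, so subgroups of order 2 are possible by Lagrange.
The subgroups of order 2 are: {e, r^2s}; {e, r^3s}; {e, r^4s}; {e, r^5s}; … (7 in all).
So G has 7 subgroups of order 2.

7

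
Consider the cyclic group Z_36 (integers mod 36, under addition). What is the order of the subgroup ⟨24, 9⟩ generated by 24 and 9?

12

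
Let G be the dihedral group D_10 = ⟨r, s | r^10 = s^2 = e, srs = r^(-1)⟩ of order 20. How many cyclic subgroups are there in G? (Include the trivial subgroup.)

Group the elements of G by the cyclic subgroup they generate; each cyclic subgroup of order d accounts for φ(d) elements.
Cyclic subgroups by order — order 1: 1; order 2: 11; order 5: 1; order 10: 1.
Total: 14.

14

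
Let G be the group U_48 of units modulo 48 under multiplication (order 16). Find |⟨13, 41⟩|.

8

|⟨13⟩| = 4 and |⟨41⟩| = 2, so |H| is a multiple of lcm(4, 2) = 4 and divides |G| = 16.
Closing under the operation: H = {1, 5, 13, 17, 25, 29, 37, 41}, so |H| = 8.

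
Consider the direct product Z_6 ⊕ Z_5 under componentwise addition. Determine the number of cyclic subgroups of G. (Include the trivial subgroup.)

Each element a generates a cyclic subgroup ⟨a⟩; distinct elements may generate the same one (a cyclic group of order d has φ(d) generators).
Cyclic subgroups by order — order 1: 1; order 2: 1; order 3: 1; order 5: 1; order 6: 1; order 10: 1; order 15: 1; order 30: 1.
Total: 8.

8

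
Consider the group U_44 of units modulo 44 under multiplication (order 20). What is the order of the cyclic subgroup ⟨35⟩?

Compute successive powers of 35 mod 44: 35, 37, 19, 5, 43, 9, 7, 25, …; 35^10 ≡ 1 (mod 44).
So |⟨35⟩| = 10.

10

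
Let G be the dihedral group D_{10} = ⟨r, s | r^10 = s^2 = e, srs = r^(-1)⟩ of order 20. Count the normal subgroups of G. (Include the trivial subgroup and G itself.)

G has 22 subgroups. Checking conjugation-invariance by order — order 1: 1/1 normal; order 2: 1/11 normal; order 4: 0/5 normal; order 5: 1/1 normal; order 10: 3/3 normal; order 20: 1/1 normal.
Total normal subgroups: 7.

7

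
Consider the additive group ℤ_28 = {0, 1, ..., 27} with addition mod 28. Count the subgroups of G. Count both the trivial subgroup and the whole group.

Subgroups of the cyclic group ℤ_28 correspond bijectively to divisors of 28.
Divisors of 28: 1, 2, 4, 7, 14, 28.
So ℤ_28 has 6 subgroups.

6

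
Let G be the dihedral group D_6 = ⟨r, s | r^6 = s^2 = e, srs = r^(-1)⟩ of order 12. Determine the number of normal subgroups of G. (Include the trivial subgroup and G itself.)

G has 16 subgroups. Checking conjugation-invariance by order — order 1: 1/1 normal; order 2: 1/7 normal; order 3: 1/1 normal; order 4: 0/3 normal; order 6: 3/3 normal; order 12: 1/1 normal.
Total normal subgroups: 7.

7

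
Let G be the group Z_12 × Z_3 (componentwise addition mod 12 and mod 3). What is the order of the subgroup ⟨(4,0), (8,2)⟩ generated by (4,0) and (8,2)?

9

|⟨(4,0)⟩| = 3 and |⟨(8,2)⟩| = 3, so |H| is a multiple of lcm(3, 3) = 3 and divides |G| = 36.
Closing under the operation: H = {(0,0), (0,1), (0,2), (4,0), (4,1), (4,2), (8,0), (8,1), (8,2)}, so |H| = 9.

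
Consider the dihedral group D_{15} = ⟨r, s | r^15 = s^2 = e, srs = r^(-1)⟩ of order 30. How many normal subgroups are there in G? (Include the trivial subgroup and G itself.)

5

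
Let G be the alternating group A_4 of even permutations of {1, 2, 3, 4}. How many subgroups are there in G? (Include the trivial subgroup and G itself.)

10

|G| = 12, so by Lagrange every subgroup order divides 12. Divisors: 1, 2, 3, 4, 6, 12.
Subgroups by order — order 1: 1; order 2: 3; order 3: 4; order 4: 1; order 6: 0; order 12: 1.
Total: 1 + 3 + 4 + 1 + 0 + 1 = 10.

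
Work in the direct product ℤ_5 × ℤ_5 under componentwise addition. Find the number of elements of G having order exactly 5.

24

An element (a,b) has order lcm(ord(a), ord(b)); count pairs with lcm equal to 5.
Enumerating gives 24 such elements.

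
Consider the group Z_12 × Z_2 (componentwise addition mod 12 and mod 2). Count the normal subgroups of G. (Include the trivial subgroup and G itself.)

16

G is abelian, so every subgroup is normal.
G has 16 subgroups in total, hence 16 normal subgroups.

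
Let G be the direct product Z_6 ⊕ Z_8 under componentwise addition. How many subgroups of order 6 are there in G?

|G| = 48 and 6 | 48, so subgroups of order 6 are possible by Lagrange.
The subgroups of order 6 are: {(0,0), (0,4), (2,0), (2,4), (4,0), (4,4)}; {(0,0), (1,0), (2,0), (3,0), (4,0), (5,0)}; {(0,0), (1,4), (2,0), (3,4), (4,0), (5,4)}.
So G has 3 subgroups of order 6.

3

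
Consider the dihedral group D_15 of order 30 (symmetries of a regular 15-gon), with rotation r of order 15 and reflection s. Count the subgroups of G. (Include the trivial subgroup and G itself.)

28

|G| = 30, so by Lagrange every subgroup order divides 30. Divisors: 1, 2, 3, 5, 6, 10, 15, 30.
Subgroups by order — order 1: 1; order 2: 15; order 3: 1; order 5: 1; order 6: 5; order 10: 3; order 15: 1; order 30: 1.
Total: 1 + 15 + 1 + 1 + 5 + 3 + 1 + 1 = 28.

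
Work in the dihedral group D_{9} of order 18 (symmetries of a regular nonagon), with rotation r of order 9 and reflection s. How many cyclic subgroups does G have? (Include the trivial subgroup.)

12

A cyclic subgroup of order d is generated by each of its φ(d) elements of order d, so the cyclic subgroups of order d number (#elements of order d)/φ(d).
Cyclic subgroups by order — order 1: 1; order 2: 9; order 3: 1; order 9: 1.
Total: 12.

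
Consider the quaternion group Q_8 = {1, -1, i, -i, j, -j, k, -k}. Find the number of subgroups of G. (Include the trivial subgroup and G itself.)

|G| = 8, so by Lagrange every subgroup order divides 8. Divisors: 1, 2, 4, 8.
Subgroups by order — order 1: 1; order 2: 1; order 4: 3; order 8: 1.
Total: 1 + 1 + 3 + 1 = 6.

6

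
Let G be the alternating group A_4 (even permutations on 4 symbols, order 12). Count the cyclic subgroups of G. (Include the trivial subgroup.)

Group the elements of G by the cyclic subgroup they generate; each cyclic subgroup of order d accounts for φ(d) elements.
Cyclic subgroups by order — order 1: 1; order 2: 3; order 3: 4.
Total: 8.

8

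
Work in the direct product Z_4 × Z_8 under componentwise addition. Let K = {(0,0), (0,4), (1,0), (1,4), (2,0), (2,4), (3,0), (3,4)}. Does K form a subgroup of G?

|K| = 8 divides |G| = 32, consistent with Lagrange.
K contains the identity, every element's inverse is in K, and K is closed under +: it is a subgroup.

Yes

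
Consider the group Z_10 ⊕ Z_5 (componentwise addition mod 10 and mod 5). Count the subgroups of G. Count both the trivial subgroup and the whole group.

|G| = 50, so by Lagrange every subgroup order divides 50. Divisors: 1, 2, 5, 10, 25, 50.
Subgroups by order — order 1: 1; order 2: 1; order 5: 6; order 10: 6; order 25: 1; order 50: 1.
Total: 1 + 1 + 6 + 6 + 1 + 1 = 16.

16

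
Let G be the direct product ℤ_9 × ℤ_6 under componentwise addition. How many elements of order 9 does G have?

18

An element (a,b) has order lcm(ord(a), ord(b)); count pairs with lcm equal to 9.
Enumerating gives 18 such elements.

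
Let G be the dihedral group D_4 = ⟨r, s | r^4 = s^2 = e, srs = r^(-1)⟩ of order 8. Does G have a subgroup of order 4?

4 | 8. A subgroup of order 4 is {e, r, r^2, r^3}.

Yes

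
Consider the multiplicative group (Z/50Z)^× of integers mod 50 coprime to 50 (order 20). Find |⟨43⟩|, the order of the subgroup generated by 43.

4

Compute successive powers of 43 mod 50: 43, 49, 7, 1; 43^4 ≡ 1 (mod 50).
So |⟨43⟩| = 4.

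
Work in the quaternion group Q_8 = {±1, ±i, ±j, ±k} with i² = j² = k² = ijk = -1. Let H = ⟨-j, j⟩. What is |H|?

|⟨-j⟩| = 4 and |⟨j⟩| = 4, so |H| is a multiple of lcm(4, 4) = 4 and divides |G| = 8.
Closing under the operation: H = {1, -1, j, -j}, so |H| = 4.

4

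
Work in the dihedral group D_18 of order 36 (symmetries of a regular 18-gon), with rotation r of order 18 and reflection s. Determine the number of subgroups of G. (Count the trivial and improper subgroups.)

45

|G| = 36, so by Lagrange every subgroup order divides 36. Divisors: 1, 2, 3, 4, 6, 9, 12, 18, 36.
Subgroups by order — order 1: 1; order 2: 19; order 3: 1; order 4: 9; order 6: 7; order 9: 1; order 12: 3; order 18: 3; order 36: 1.
Total: 1 + 19 + 1 + 9 + 7 + 1 + 3 + 3 + 1 = 45.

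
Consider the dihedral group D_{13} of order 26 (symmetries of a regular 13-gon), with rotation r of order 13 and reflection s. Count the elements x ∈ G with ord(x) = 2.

13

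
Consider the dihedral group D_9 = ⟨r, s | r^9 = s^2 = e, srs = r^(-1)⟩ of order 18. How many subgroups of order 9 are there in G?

|G| = 18 and 9 | 18, so subgroups of order 9 are possible by Lagrange.
The subgroups of order 9 are: {e, r, r^2, r^3, r^4, r^5, r^6, r^7, r^8}.
So G has 1 subgroup of order 9.

1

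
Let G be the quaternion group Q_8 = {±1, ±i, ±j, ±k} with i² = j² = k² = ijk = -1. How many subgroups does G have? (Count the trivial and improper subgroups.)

|G| = 8, so by Lagrange every subgroup order divides 8. Divisors: 1, 2, 4, 8.
Subgroups by order — order 1: 1; order 2: 1; order 4: 3; order 8: 1.
Total: 1 + 1 + 3 + 1 = 6.

6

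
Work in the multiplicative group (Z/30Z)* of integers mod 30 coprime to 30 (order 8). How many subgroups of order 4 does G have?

3

|G| = 8 and 4 | 8, so subgroups of order 4 are possible by Lagrange.
The subgroups of order 4 are: {1, 11, 19, 29}; {1, 7, 13, 19}; {1, 17, 19, 23}.
So G has 3 subgroups of order 4.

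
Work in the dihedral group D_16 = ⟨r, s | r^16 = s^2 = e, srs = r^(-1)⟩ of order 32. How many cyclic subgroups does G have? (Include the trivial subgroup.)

21

Group the elements of G by the cyclic subgroup they generate; each cyclic subgroup of order d accounts for φ(d) elements.
Cyclic subgroups by order — order 1: 1; order 2: 17; order 4: 1; order 8: 1; order 16: 1.
Total: 21.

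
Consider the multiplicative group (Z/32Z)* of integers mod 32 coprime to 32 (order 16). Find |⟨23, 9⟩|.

|⟨23⟩| = 4 and |⟨9⟩| = 4, so |H| is a multiple of lcm(4, 4) = 4 and divides |G| = 16.
Closing under the operation: H = {1, 7, 9, 15, 17, 23, 25, 31}, so |H| = 8.

8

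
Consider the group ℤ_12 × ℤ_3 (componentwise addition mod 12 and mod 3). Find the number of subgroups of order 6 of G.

4

|G| = 36 and 6 | 36, so subgroups of order 6 are possible by Lagrange.
The subgroups of order 6 are: {(0,0), (0,1), (0,2), (6,0), (6,1), (6,2)}; {(0,0), (2,0), (4,0), (6,0), (8,0), (10,0)}; {(0,0), (2,2), (4,1), (6,0), (8,2), (10,1)}; {(0,0), (2,1), (4,2), (6,0), (8,1), (10,2)}.
So G has 4 subgroups of order 6.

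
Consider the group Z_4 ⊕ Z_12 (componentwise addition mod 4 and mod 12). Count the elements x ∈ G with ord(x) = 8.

An element (a,b) has order lcm(ord(a), ord(b)); count pairs with lcm equal to 8.
Enumerating gives 0 such elements.

0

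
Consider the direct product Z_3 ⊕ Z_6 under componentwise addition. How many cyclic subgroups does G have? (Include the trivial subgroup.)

A cyclic subgroup of order d is generated by each of its φ(d) elements of order d, so the cyclic subgroups of order d number (#elements of order d)/φ(d).
Cyclic subgroups by order — order 1: 1; order 2: 1; order 3: 4; order 6: 4.
Total: 10.

10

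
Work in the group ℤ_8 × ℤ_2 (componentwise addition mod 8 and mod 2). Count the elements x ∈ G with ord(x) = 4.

4

An element (a,b) has order lcm(ord(a), ord(b)); count pairs with lcm equal to 4.
Enumerating gives 4 such elements.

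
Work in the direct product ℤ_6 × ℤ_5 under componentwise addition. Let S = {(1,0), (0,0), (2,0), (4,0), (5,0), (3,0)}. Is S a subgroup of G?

Yes

|S| = 6 divides |G| = 30, consistent with Lagrange.
S contains the identity, every element's inverse is in S, and S is closed under +: it is a subgroup.
In fact S = ⟨(5,0)⟩.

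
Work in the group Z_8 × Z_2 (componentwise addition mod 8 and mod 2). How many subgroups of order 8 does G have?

|G| = 16 and 8 | 16, so subgroups of order 8 are possible by Lagrange.
The subgroups of order 8 are: {(0,0), (0,1), (2,0), (2,1), (4,0), (4,1), (6,0), (6,1)}; {(0,0), (1,0), (2,0), (3,0), (4,0), (5,0), (6,0), (7,0)}; {(0,0), (1,1), (2,0), (3,1), (4,0), (5,1), (6,0), (7,1)}.
So G has 3 subgroups of order 8.

3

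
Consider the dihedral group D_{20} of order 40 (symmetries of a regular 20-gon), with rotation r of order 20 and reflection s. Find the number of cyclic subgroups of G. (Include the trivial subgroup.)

A cyclic subgroup of order d is generated by each of its φ(d) elements of order d, so the cyclic subgroups of order d number (#elements of order d)/φ(d).
Cyclic subgroups by order — order 1: 1; order 2: 21; order 4: 1; order 5: 1; order 10: 1; order 20: 1.
Total: 26.

26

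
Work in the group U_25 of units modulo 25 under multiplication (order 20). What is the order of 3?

Compute successive powers of 3 mod 25: 3, 9, 2, 6, 18, 4, 12, 11, …; 3^20 ≡ 1 (mod 25).
So |⟨3⟩| = 20.

20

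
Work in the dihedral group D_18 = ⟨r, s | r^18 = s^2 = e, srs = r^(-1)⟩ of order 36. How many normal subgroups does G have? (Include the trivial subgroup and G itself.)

G has 45 subgroups. Checking conjugation-invariance by order — order 1: 1/1 normal; order 2: 1/19 normal; order 3: 1/1 normal; order 4: 0/9 normal; order 6: 1/7 normal; order 9: 1/1 normal; order 12: 0/3 normal; order 18: 3/3 normal; order 36: 1/1 normal.
Total normal subgroups: 9.

9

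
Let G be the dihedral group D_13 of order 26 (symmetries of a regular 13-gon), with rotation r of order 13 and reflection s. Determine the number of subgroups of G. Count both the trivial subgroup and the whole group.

16

|G| = 26, so by Lagrange every subgroup order divides 26. Divisors: 1, 2, 13, 26.
Subgroups by order — order 1: 1; order 2: 13; order 13: 1; order 26: 1.
Total: 1 + 13 + 1 + 1 = 16.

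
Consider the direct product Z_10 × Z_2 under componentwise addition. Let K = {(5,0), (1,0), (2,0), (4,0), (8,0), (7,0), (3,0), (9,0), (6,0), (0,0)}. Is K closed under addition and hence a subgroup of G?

|K| = 10 divides |G| = 20, consistent with Lagrange.
K contains the identity, every element's inverse is in K, and K is closed under +: it is a subgroup.
In fact K = ⟨(9,0)⟩.

Yes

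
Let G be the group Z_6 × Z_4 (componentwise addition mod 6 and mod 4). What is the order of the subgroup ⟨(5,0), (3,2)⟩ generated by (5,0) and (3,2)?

|⟨(5,0)⟩| = 6 and |⟨(3,2)⟩| = 2, so |H| is a multiple of lcm(6, 2) = 6 and divides |G| = 24.
Closing under the operation: H = {(0,0), (0,2), (1,0), (1,2), (2,0), (2,2), (3,0), (3,2), (4,0), (4,2), (5,0), (5,2)}, so |H| = 12.

12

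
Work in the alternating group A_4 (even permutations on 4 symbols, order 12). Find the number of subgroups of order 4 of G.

1

|G| = 12 and 4 | 12, so subgroups of order 4 are possible by Lagrange.
The subgroups of order 4 are: {e, (1 2)(3 4), (1 3)(2 4), (1 4)(2 3)}.
So G has 1 subgroup of order 4.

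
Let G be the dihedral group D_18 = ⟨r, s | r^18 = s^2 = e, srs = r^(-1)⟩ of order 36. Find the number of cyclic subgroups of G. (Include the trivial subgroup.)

Group the elements of G by the cyclic subgroup they generate; each cyclic subgroup of order d accounts for φ(d) elements.
Cyclic subgroups by order — order 1: 1; order 2: 19; order 3: 1; order 6: 1; order 9: 1; order 18: 1.
Total: 24.

24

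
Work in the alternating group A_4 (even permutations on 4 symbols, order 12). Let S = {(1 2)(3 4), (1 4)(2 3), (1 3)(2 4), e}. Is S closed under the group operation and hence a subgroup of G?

|S| = 4 divides |G| = 12, consistent with Lagrange.
S contains the identity, every element's inverse is in S, and S is closed under ∘: it is a subgroup.

Yes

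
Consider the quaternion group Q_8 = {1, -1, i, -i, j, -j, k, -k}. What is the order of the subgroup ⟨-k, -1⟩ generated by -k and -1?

4

|⟨-k⟩| = 4 and |⟨-1⟩| = 2, so |H| is a multiple of lcm(4, 2) = 4 and divides |G| = 8.
Closing under the operation: H = {1, -1, k, -k}, so |H| = 4.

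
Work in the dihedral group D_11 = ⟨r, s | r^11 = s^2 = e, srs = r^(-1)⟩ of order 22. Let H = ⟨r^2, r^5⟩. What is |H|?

|⟨r^2⟩| = 11 and |⟨r^5⟩| = 11, so |H| is a multiple of lcm(11, 11) = 11 and divides |G| = 22.
Closing under the operation: H = {e, r, r^2, r^3, r^4, r^5, r^6, r^7, r^8, r^9, r^10}, so |H| = 11.

11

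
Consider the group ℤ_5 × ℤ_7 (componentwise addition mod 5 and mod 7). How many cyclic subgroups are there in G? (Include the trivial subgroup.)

Group the elements of G by the cyclic subgroup they generate; each cyclic subgroup of order d accounts for φ(d) elements.
Cyclic subgroups by order — order 1: 1; order 5: 1; order 7: 1; order 35: 1.
Total: 4.

4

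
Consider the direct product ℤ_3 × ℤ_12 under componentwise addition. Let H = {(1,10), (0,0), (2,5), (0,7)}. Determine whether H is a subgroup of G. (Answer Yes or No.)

(0,7) ∈ H but its inverse (0,5) ∉ H, so H is not a subgroup.

No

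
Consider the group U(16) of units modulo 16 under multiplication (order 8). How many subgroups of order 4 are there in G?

|G| = 8 and 4 | 8, so subgroups of order 4 are possible by Lagrange.
The subgroups of order 4 are: {1, 3, 9, 11}; {1, 5, 9, 13}; {1, 7, 9, 15}.
So G has 3 subgroups of order 4.

3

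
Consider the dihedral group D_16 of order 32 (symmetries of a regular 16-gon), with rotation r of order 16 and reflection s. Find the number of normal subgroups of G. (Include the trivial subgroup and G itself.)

8

G has 36 subgroups. Checking conjugation-invariance by order — order 1: 1/1 normal; order 2: 1/17 normal; order 4: 1/9 normal; order 8: 1/5 normal; order 16: 3/3 normal; order 32: 1/1 normal.
Total normal subgroups: 8.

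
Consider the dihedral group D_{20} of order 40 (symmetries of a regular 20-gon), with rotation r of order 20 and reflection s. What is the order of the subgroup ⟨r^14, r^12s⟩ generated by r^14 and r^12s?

20

|⟨r^14⟩| = 10 and |⟨r^12s⟩| = 2, so |H| is a multiple of lcm(10, 2) = 10 and divides |G| = 40.
Closing under the operation: H = {e, r^2, r^4, r^6, r^8, r^10, r^12, r^14, r^16, r^18, s, r^2s, r^4s, r^6s, r^8s, r^10s, r^12s, r^14s, r^16s, r^18s}, so |H| = 20.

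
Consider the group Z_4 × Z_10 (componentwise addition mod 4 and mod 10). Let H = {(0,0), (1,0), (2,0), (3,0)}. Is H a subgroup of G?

Yes

|H| = 4 divides |G| = 40, consistent with Lagrange.
H contains the identity, every element's inverse is in H, and H is closed under +: it is a subgroup.
In fact H = ⟨(1,0)⟩.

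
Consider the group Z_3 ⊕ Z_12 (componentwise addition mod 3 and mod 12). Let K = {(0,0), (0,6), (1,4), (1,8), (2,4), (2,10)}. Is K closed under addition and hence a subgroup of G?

(2,10) ∈ K but its inverse (1,2) ∉ K, so K is not a subgroup.

No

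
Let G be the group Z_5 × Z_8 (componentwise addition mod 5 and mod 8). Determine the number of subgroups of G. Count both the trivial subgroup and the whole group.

8

|G| = 40, so by Lagrange every subgroup order divides 40. Divisors: 1, 2, 4, 5, 8, 10, 20, 40.
Subgroups by order — order 1: 1; order 2: 1; order 4: 1; order 5: 1; order 8: 1; order 10: 1; order 20: 1; order 40: 1.
Total: 1 + 1 + 1 + 1 + 1 + 1 + 1 + 1 = 8.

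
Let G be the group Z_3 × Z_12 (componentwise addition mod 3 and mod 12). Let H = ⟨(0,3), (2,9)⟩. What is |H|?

12

|⟨(0,3)⟩| = 4 and |⟨(2,9)⟩| = 12, so |H| is a multiple of lcm(4, 12) = 12 and divides |G| = 36.
Closing under the operation: H = {(0,0), (0,3), (0,6), (0,9), (1,0), (1,3), (1,6), (1,9), (2,0), (2,3), (2,6), (2,9)}, so |H| = 12.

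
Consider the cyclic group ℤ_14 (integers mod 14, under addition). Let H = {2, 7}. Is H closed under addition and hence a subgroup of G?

The identity 0 ∉ H, so H is not a subgroup.

No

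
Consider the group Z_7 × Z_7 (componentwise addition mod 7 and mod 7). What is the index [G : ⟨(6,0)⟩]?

|⟨(6,0)⟩| = 7 and |G| = 49.
By Lagrange, [G : H] = |G|/|H| = 49/7 = 7.

7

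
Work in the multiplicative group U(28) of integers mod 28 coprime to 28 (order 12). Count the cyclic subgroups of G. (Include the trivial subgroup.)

A cyclic subgroup of order d is generated by each of its φ(d) elements of order d, so the cyclic subgroups of order d number (#elements of order d)/φ(d).
Cyclic subgroups by order — order 1: 1; order 2: 3; order 3: 1; order 6: 3.
Total: 8.

8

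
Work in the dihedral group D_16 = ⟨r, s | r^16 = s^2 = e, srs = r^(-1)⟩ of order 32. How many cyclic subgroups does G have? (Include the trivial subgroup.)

21

Group the elements of G by the cyclic subgroup they generate; each cyclic subgroup of order d accounts for φ(d) elements.
Cyclic subgroups by order — order 1: 1; order 2: 17; order 4: 1; order 8: 1; order 16: 1.
Total: 21.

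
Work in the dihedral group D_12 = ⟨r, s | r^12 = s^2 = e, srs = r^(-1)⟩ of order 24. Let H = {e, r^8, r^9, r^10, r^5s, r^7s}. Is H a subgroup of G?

No

r^9 ∈ H but its inverse r^3 ∉ H, so H is not a subgroup.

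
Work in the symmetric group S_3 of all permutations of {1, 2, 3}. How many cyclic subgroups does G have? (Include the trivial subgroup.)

Each element a generates a cyclic subgroup ⟨a⟩; distinct elements may generate the same one (a cyclic group of order d has φ(d) generators).
Cyclic subgroups by order — order 1: 1; order 2: 3; order 3: 1.
Total: 5.

5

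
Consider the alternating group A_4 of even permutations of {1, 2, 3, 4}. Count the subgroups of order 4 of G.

1

|G| = 12 and 4 | 12, so subgroups of order 4 are possible by Lagrange.
The subgroups of order 4 are: {e, (1 2)(3 4), (1 3)(2 4), (1 4)(2 3)}.
So G has 1 subgroup of order 4.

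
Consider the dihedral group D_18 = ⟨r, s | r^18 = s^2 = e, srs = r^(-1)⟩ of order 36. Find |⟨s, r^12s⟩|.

6

|⟨s⟩| = 2 and |⟨r^12s⟩| = 2, so |H| is a multiple of lcm(2, 2) = 2 and divides |G| = 36.
Closing under the operation: H = {e, r^6, r^12, s, r^6s, r^12s}, so |H| = 6.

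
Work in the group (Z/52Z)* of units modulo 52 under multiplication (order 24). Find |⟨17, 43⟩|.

12

|⟨17⟩| = 6 and |⟨43⟩| = 6, so |H| is a multiple of lcm(6, 6) = 6 and divides |G| = 24.
Closing under the operation: H = {1, 3, 9, 17, 23, 25, 27, 29, 35, 43, 49, 51}, so |H| = 12.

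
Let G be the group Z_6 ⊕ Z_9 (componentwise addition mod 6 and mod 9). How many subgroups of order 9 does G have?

|G| = 54 and 9 | 54, so subgroups of order 9 are possible by Lagrange.
The subgroups of order 9 are: {(0,0), (0,1), (0,2), (0,3), (0,4), (0,5), (0,6), (0,7), (0,8)}; {(0,0), (0,3), (0,6), (2,0), (2,3), (2,6), (4,0), (4,3), (4,6)}; {(0,0), (0,3), (0,6), (2,1), (2,4), (2,7), (4,2), (4,5), (4,8)}; {(0,0), (0,3), (0,6), (2,2), (2,5), (2,8), (4,1), (4,4), (4,7)}.
So G has 4 subgroups of order 9.

4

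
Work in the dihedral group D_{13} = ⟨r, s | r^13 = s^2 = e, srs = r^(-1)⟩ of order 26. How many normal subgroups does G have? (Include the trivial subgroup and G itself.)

G has 16 subgroups. Checking conjugation-invariance by order — order 1: 1/1 normal; order 2: 0/13 normal; order 13: 1/1 normal; order 26: 1/1 normal.
Total normal subgroups: 3.

3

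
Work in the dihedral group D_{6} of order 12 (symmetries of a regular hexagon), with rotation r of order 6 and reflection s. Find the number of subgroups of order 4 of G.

3

|G| = 12 and 4 | 12, so subgroups of order 4 are possible by Lagrange.
The subgroups of order 4 are: {e, r^3, r^2s, r^5s}; {e, r^3, s, r^3s}; {e, r^3, rs, r^4s}.
So G has 3 subgroups of order 4.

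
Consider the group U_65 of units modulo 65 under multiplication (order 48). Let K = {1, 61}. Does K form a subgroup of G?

No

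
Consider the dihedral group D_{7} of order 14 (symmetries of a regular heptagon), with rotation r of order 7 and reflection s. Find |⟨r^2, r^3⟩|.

|⟨r^2⟩| = 7 and |⟨r^3⟩| = 7, so |H| is a multiple of lcm(7, 7) = 7 and divides |G| = 14.
Closing under the operation: H = {e, r, r^2, r^3, r^4, r^5, r^6}, so |H| = 7.

7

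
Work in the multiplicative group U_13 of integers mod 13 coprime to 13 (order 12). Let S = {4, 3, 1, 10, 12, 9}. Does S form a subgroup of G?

|S| = 6 divides |G| = 12, consistent with Lagrange.
S contains the identity, every element's inverse is in S, and S is closed under ·: it is a subgroup.
In fact S = ⟨4⟩.

Yes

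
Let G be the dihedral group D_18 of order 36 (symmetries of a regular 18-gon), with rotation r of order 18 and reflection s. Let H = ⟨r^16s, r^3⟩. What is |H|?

|⟨r^16s⟩| = 2 and |⟨r^3⟩| = 6, so |H| is a multiple of lcm(2, 6) = 6 and divides |G| = 36.
Closing under the operation: H = {e, r^3, r^6, r^9, r^12, r^15, rs, r^4s, r^7s, r^10s, r^13s, r^16s}, so |H| = 12.

12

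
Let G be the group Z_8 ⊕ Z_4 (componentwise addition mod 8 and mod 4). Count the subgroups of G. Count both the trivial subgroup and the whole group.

22

|G| = 32, so by Lagrange every subgroup order divides 32. Divisors: 1, 2, 4, 8, 16, 32.
Subgroups by order — order 1: 1; order 2: 3; order 4: 7; order 8: 7; order 16: 3; order 32: 1.
Total: 1 + 3 + 7 + 7 + 3 + 1 = 22.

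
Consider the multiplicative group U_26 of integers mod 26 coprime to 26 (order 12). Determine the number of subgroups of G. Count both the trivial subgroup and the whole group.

|G| = 12, so by Lagrange every subgroup order divides 12. Divisors: 1, 2, 3, 4, 6, 12.
Subgroups by order — order 1: 1; order 2: 1; order 3: 1; order 4: 1; order 6: 1; order 12: 1.
Total: 1 + 1 + 1 + 1 + 1 + 1 = 6.

6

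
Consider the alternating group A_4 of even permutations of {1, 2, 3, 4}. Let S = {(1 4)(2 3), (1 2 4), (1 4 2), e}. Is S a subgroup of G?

Closure fails: (1 2 4) ∘ (1 4)(2 3) = (2 3 4) ∉ S. So S is not a subgroup.

No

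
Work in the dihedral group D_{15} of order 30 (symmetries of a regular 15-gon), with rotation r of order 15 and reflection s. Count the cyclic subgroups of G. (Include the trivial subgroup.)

19

A cyclic subgroup of order d is generated by each of its φ(d) elements of order d, so the cyclic subgroups of order d number (#elements of order d)/φ(d).
Cyclic subgroups by order — order 1: 1; order 2: 15; order 3: 1; order 5: 1; order 15: 1.
Total: 19.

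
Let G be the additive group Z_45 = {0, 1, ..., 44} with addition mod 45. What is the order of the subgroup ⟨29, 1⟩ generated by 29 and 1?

|⟨29⟩| = 45 and |⟨1⟩| = 45, so |H| is a multiple of lcm(45, 45) = 45 and divides |G| = 45.
Closing {29, 1} under the group operation gives all of G, so |H| = 45.

45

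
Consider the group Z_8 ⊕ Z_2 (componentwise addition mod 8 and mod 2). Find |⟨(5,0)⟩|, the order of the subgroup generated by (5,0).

8

The order of (5,0) in Z_8 × Z_2 is lcm(ord(5) in Z_8, ord(0) in Z_2).
ord(5) = 8 and ord(0) = 1, so |⟨(5,0)⟩| = lcm(8, 1) = 8.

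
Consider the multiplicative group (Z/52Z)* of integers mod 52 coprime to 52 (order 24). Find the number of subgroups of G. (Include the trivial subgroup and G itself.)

16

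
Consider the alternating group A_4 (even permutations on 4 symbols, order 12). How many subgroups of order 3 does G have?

|G| = 12 and 3 | 12, so subgroups of order 3 are possible by Lagrange.
The subgroups of order 3 are: {e, (1 2 3), (1 3 2)}; {e, (1 2 4), (1 4 2)}; {e, (1 3 4), (1 4 3)}; {e, (2 3 4), (2 4 3)}.
So G has 4 subgroups of order 3.

4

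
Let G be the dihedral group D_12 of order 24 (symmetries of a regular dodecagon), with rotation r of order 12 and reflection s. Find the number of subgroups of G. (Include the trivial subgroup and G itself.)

|G| = 24, so by Lagrange every subgroup order divides 24. Divisors: 1, 2, 3, 4, 6, 8, 12, 24.
Subgroups by order — order 1: 1; order 2: 13; order 3: 1; order 4: 7; order 6: 5; order 8: 3; order 12: 3; order 24: 1.
Total: 1 + 13 + 1 + 7 + 5 + 3 + 3 + 1 = 34.

34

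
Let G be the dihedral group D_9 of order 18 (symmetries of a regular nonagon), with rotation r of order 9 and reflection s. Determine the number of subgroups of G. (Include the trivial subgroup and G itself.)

16

|G| = 18, so by Lagrange every subgroup order divides 18. Divisors: 1, 2, 3, 6, 9, 18.
Subgroups by order — order 1: 1; order 2: 9; order 3: 1; order 6: 3; order 9: 1; order 18: 1.
Total: 1 + 9 + 1 + 3 + 1 + 1 = 16.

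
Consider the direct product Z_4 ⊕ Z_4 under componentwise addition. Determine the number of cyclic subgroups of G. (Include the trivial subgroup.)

A cyclic subgroup of order d is generated by each of its φ(d) elements of order d, so the cyclic subgroups of order d number (#elements of order d)/φ(d).
Cyclic subgroups by order — order 1: 1; order 2: 3; order 4: 6.
Total: 10.

10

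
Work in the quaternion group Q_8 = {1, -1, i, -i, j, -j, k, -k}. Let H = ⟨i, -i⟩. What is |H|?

4

|⟨i⟩| = 4 and |⟨-i⟩| = 4, so |H| is a multiple of lcm(4, 4) = 4 and divides |G| = 8.
Closing under the operation: H = {1, -1, i, -i}, so |H| = 4.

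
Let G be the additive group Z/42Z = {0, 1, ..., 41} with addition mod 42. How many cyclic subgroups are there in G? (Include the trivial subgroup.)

8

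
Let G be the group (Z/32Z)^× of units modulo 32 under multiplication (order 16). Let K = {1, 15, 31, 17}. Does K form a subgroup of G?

|K| = 4 divides |G| = 16, consistent with Lagrange.
K contains the identity, every element's inverse is in K, and K is closed under ·: it is a subgroup.

Yes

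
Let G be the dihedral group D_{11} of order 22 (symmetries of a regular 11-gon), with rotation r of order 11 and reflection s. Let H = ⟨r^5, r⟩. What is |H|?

11

|⟨r^5⟩| = 11 and |⟨r⟩| = 11, so |H| is a multiple of lcm(11, 11) = 11 and divides |G| = 22.
Closing under the operation: H = {e, r, r^2, r^3, r^4, r^5, r^6, r^7, r^8, r^9, r^10}, so |H| = 11.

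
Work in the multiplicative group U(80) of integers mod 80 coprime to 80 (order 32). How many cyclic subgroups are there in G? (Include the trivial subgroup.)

20

Group the elements of G by the cyclic subgroup they generate; each cyclic subgroup of order d accounts for φ(d) elements.
Cyclic subgroups by order — order 1: 1; order 2: 7; order 4: 12.
Total: 20.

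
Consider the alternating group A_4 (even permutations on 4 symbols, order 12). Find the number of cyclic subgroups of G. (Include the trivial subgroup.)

A cyclic subgroup of order d is generated by each of its φ(d) elements of order d, so the cyclic subgroups of order d number (#elements of order d)/φ(d).
Cyclic subgroups by order — order 1: 1; order 2: 3; order 3: 4.
Total: 8.

8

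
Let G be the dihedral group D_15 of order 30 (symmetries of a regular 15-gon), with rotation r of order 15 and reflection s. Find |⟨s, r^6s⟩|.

|⟨s⟩| = 2 and |⟨r^6s⟩| = 2, so |H| is a multiple of lcm(2, 2) = 2 and divides |G| = 30.
Closing under the operation: H = {e, r^3, r^6, r^9, r^12, s, r^3s, r^6s, r^9s, r^12s}, so |H| = 10.

10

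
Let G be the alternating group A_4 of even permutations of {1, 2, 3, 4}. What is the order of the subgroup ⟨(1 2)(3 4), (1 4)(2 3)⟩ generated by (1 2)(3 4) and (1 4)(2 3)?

|⟨(1 2)(3 4)⟩| = 2 and |⟨(1 4)(2 3)⟩| = 2, so |H| is a multiple of lcm(2, 2) = 2 and divides |G| = 12.
Closing under the operation: H = {e, (1 2)(3 4), (1 3)(2 4), (1 4)(2 3)}, so |H| = 4.

4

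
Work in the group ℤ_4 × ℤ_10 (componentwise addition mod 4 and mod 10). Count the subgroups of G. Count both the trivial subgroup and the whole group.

16

|G| = 40, so by Lagrange every subgroup order divides 40. Divisors: 1, 2, 4, 5, 8, 10, 20, 40.
Subgroups by order — order 1: 1; order 2: 3; order 4: 3; order 5: 1; order 8: 1; order 10: 3; order 20: 3; order 40: 1.
Total: 1 + 3 + 3 + 1 + 1 + 3 + 3 + 1 = 16.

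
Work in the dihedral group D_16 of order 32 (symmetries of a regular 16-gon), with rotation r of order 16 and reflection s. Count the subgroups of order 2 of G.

17

|G| = 32 and 2 | 32, so subgroups of order 2 are possible by Lagrange.
The subgroups of order 2 are: {e, r^10s}; {e, r^11s}; {e, r^12s}; {e, r^13s}; … (17 in all).
So G has 17 subgroups of order 2.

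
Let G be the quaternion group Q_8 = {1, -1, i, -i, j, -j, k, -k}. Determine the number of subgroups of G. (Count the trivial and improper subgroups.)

|G| = 8, so by Lagrange every subgroup order divides 8. Divisors: 1, 2, 4, 8.
Subgroups by order — order 1: 1; order 2: 1; order 4: 3; order 8: 1.
Total: 1 + 1 + 3 + 1 = 6.

6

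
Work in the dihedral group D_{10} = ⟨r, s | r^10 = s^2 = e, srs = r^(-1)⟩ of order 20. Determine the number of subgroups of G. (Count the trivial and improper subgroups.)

22

|G| = 20, so by Lagrange every subgroup order divides 20. Divisors: 1, 2, 4, 5, 10, 20.
Subgroups by order — order 1: 1; order 2: 11; order 4: 5; order 5: 1; order 10: 3; order 20: 1.
Total: 1 + 11 + 5 + 1 + 3 + 1 = 22.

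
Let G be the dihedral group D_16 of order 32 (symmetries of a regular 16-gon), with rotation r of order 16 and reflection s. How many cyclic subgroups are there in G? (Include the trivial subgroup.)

21

Group the elements of G by the cyclic subgroup they generate; each cyclic subgroup of order d accounts for φ(d) elements.
Cyclic subgroups by order — order 1: 1; order 2: 17; order 4: 1; order 8: 1; order 16: 1.
Total: 21.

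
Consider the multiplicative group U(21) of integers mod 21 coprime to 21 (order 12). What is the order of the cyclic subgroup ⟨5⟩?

6

Compute successive powers of 5 mod 21: 5, 4, 20, 16, 17, 1; 5^6 ≡ 1 (mod 21).
So |⟨5⟩| = 6.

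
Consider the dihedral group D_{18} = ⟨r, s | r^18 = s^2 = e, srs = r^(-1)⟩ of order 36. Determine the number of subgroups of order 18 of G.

3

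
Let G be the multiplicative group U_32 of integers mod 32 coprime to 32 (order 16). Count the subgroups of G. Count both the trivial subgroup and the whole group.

11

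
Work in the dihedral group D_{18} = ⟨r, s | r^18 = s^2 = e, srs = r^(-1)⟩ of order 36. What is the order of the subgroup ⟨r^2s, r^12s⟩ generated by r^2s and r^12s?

18

|⟨r^2s⟩| = 2 and |⟨r^12s⟩| = 2, so |H| is a multiple of lcm(2, 2) = 2 and divides |G| = 36.
Closing under the operation: H = {e, r^2, r^4, r^6, r^8, r^10, r^12, r^14, r^16, s, r^2s, r^4s, r^6s, r^8s, r^10s, r^12s, r^14s, r^16s}, so |H| = 18.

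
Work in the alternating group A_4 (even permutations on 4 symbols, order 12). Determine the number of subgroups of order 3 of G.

4

|G| = 12 and 3 | 12, so subgroups of order 3 are possible by Lagrange.
The subgroups of order 3 are: {e, (1 2 3), (1 3 2)}; {e, (1 2 4), (1 4 2)}; {e, (1 3 4), (1 4 3)}; {e, (2 3 4), (2 4 3)}.
So G has 4 subgroups of order 3.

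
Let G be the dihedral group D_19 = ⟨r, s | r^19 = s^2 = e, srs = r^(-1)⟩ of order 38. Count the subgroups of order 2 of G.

|G| = 38 and 2 | 38, so subgroups of order 2 are possible by Lagrange.
The subgroups of order 2 are: {e, r^10s}; {e, r^11s}; {e, r^12s}; {e, r^13s}; … (19 in all).
So G has 19 subgroups of order 2.

19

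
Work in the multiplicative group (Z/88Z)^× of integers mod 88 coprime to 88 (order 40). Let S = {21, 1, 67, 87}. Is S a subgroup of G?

Yes

|S| = 4 divides |G| = 40, consistent with Lagrange.
S contains the identity, every element's inverse is in S, and S is closed under ·: it is a subgroup.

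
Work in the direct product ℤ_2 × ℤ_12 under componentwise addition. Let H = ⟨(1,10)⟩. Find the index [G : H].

|⟨(1,10)⟩| = 6 and |G| = 24.
By Lagrange, [G : H] = |G|/|H| = 24/6 = 4.

4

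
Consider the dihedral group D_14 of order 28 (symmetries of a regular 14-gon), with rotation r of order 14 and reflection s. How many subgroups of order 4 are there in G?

|G| = 28 and 4 | 28, so subgroups of order 4 are possible by Lagrange.
The subgroups of order 4 are: {e, r^7, r^3s, r^10s}; {e, r^7, r^4s, r^11s}; {e, r^7, r^5s, r^12s}; {e, r^7, r^6s, r^13s}; … (7 in all).
So G has 7 subgroups of order 4.

7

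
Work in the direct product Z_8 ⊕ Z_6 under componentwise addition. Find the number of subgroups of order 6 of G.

|G| = 48 and 6 | 48, so subgroups of order 6 are possible by Lagrange.
The subgroups of order 6 are: {(0,0), (0,1), (0,2), (0,3), (0,4), (0,5)}; {(0,0), (0,2), (0,4), (4,0), (4,2), (4,4)}; {(0,0), (0,2), (0,4), (4,1), (4,3), (4,5)}.
So G has 3 subgroups of order 6.

3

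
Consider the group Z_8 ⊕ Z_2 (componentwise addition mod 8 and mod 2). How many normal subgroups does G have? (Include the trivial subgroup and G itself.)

G is abelian, so every subgroup is normal.
G has 11 subgroups in total, hence 11 normal subgroups.

11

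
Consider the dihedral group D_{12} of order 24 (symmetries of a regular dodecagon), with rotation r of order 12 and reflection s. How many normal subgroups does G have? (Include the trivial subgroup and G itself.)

9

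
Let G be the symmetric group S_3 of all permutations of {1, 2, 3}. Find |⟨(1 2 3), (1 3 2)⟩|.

3

|⟨(1 2 3)⟩| = 3 and |⟨(1 3 2)⟩| = 3, so |H| is a multiple of lcm(3, 3) = 3 and divides |G| = 6.
Closing under the operation: H = {e, (1 2 3), (1 3 2)}, so |H| = 3.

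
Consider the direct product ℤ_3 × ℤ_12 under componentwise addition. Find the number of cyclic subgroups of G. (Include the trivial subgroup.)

Each element a generates a cyclic subgroup ⟨a⟩; distinct elements may generate the same one (a cyclic group of order d has φ(d) generators).
Cyclic subgroups by order — order 1: 1; order 2: 1; order 3: 4; order 4: 1; order 6: 4; order 12: 4.
Total: 15.

15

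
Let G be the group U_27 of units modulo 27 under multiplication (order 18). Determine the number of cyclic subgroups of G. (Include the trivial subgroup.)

A cyclic subgroup of order d is generated by each of its φ(d) elements of order d, so the cyclic subgroups of order d number (#elements of order d)/φ(d).
Cyclic subgroups by order — order 1: 1; order 2: 1; order 3: 1; order 6: 1; order 9: 1; order 18: 1.
Total: 6.

6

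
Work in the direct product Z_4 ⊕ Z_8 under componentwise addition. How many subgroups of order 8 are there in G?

|G| = 32 and 8 | 32, so subgroups of order 8 are possible by Lagrange.
The subgroups of order 8 are: {(0,0), (0,1), (0,2), (0,3), (0,4), (0,5), (0,6), (0,7)}; {(0,0), (0,2), (0,4), (0,6), (2,0), (2,2), (2,4), (2,6)}; {(0,0), (0,2), (0,4), (0,6), (2,1), (2,3), (2,5), (2,7)}; {(0,0), (0,4), (1,0), (1,4), (2,0), (2,4), (3,0), (3,4)}; … (7 in all).
So G has 7 subgroups of order 8.

7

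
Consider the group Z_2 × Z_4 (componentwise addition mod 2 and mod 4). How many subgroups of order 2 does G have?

|G| = 8 and 2 | 8, so subgroups of order 2 are possible by Lagrange.
The subgroups of order 2 are: {(0,0), (0,2)}; {(0,0), (1,0)}; {(0,0), (1,2)}.
So G has 3 subgroups of order 2.

3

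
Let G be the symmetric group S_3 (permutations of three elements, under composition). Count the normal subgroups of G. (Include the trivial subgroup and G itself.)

G has 6 subgroups. Checking conjugation-invariance by order — order 1: 1/1 normal; order 2: 0/3 normal; order 3: 1/1 normal; order 6: 1/1 normal.
Total normal subgroups: 3.

3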